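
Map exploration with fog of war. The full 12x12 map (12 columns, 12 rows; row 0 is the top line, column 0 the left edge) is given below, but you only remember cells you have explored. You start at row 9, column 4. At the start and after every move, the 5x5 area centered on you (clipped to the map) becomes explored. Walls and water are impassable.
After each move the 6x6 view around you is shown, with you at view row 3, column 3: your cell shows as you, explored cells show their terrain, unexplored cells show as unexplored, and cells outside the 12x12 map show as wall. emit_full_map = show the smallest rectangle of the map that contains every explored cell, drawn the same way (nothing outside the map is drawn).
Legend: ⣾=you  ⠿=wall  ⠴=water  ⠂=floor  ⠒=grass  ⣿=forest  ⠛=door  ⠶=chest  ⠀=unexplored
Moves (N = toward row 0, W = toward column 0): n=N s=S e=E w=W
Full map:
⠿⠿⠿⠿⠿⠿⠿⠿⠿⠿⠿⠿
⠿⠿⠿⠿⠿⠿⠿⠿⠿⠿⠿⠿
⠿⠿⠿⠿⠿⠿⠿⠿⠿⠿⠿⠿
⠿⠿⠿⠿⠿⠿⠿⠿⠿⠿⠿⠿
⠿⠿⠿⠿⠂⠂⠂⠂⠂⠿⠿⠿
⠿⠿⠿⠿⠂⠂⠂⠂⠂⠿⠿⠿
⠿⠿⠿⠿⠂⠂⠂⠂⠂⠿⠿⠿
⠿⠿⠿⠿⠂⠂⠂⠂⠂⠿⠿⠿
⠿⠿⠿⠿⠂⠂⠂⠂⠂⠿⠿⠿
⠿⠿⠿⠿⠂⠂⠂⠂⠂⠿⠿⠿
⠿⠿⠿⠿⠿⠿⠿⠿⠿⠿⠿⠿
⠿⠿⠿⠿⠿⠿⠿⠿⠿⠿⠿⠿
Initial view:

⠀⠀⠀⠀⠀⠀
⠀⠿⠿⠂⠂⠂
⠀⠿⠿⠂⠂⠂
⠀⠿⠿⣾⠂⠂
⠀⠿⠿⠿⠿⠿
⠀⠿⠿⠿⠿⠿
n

⠀⠀⠀⠀⠀⠀
⠀⠿⠿⠂⠂⠂
⠀⠿⠿⠂⠂⠂
⠀⠿⠿⣾⠂⠂
⠀⠿⠿⠂⠂⠂
⠀⠿⠿⠿⠿⠿

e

⠀⠀⠀⠀⠀⠀
⠿⠿⠂⠂⠂⠂
⠿⠿⠂⠂⠂⠂
⠿⠿⠂⣾⠂⠂
⠿⠿⠂⠂⠂⠂
⠿⠿⠿⠿⠿⠿

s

⠿⠿⠂⠂⠂⠂
⠿⠿⠂⠂⠂⠂
⠿⠿⠂⠂⠂⠂
⠿⠿⠂⣾⠂⠂
⠿⠿⠿⠿⠿⠿
⠿⠿⠿⠿⠿⠿

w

⠀⠿⠿⠂⠂⠂
⠀⠿⠿⠂⠂⠂
⠀⠿⠿⠂⠂⠂
⠀⠿⠿⣾⠂⠂
⠀⠿⠿⠿⠿⠿
⠀⠿⠿⠿⠿⠿

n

⠀⠀⠀⠀⠀⠀
⠀⠿⠿⠂⠂⠂
⠀⠿⠿⠂⠂⠂
⠀⠿⠿⣾⠂⠂
⠀⠿⠿⠂⠂⠂
⠀⠿⠿⠿⠿⠿

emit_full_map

⠿⠿⠂⠂⠂⠂
⠿⠿⠂⠂⠂⠂
⠿⠿⣾⠂⠂⠂
⠿⠿⠂⠂⠂⠂
⠿⠿⠿⠿⠿⠿
⠿⠿⠿⠿⠿⠿

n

⠀⠀⠀⠀⠀⠀
⠀⠿⠿⠂⠂⠂
⠀⠿⠿⠂⠂⠂
⠀⠿⠿⣾⠂⠂
⠀⠿⠿⠂⠂⠂
⠀⠿⠿⠂⠂⠂

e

⠀⠀⠀⠀⠀⠀
⠿⠿⠂⠂⠂⠂
⠿⠿⠂⠂⠂⠂
⠿⠿⠂⣾⠂⠂
⠿⠿⠂⠂⠂⠂
⠿⠿⠂⠂⠂⠂

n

⠀⠀⠀⠀⠀⠀
⠀⠿⠂⠂⠂⠂
⠿⠿⠂⠂⠂⠂
⠿⠿⠂⣾⠂⠂
⠿⠿⠂⠂⠂⠂
⠿⠿⠂⠂⠂⠂

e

⠀⠀⠀⠀⠀⠀
⠿⠂⠂⠂⠂⠂
⠿⠂⠂⠂⠂⠂
⠿⠂⠂⣾⠂⠂
⠿⠂⠂⠂⠂⠂
⠿⠂⠂⠂⠂⠂

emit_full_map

⠀⠿⠂⠂⠂⠂⠂
⠿⠿⠂⠂⠂⠂⠂
⠿⠿⠂⠂⣾⠂⠂
⠿⠿⠂⠂⠂⠂⠂
⠿⠿⠂⠂⠂⠂⠂
⠿⠿⠂⠂⠂⠂⠀
⠿⠿⠿⠿⠿⠿⠀
⠿⠿⠿⠿⠿⠿⠀

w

⠀⠀⠀⠀⠀⠀
⠀⠿⠂⠂⠂⠂
⠿⠿⠂⠂⠂⠂
⠿⠿⠂⣾⠂⠂
⠿⠿⠂⠂⠂⠂
⠿⠿⠂⠂⠂⠂

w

⠀⠀⠀⠀⠀⠀
⠀⠿⠿⠂⠂⠂
⠀⠿⠿⠂⠂⠂
⠀⠿⠿⣾⠂⠂
⠀⠿⠿⠂⠂⠂
⠀⠿⠿⠂⠂⠂

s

⠀⠿⠿⠂⠂⠂
⠀⠿⠿⠂⠂⠂
⠀⠿⠿⠂⠂⠂
⠀⠿⠿⣾⠂⠂
⠀⠿⠿⠂⠂⠂
⠀⠿⠿⠂⠂⠂


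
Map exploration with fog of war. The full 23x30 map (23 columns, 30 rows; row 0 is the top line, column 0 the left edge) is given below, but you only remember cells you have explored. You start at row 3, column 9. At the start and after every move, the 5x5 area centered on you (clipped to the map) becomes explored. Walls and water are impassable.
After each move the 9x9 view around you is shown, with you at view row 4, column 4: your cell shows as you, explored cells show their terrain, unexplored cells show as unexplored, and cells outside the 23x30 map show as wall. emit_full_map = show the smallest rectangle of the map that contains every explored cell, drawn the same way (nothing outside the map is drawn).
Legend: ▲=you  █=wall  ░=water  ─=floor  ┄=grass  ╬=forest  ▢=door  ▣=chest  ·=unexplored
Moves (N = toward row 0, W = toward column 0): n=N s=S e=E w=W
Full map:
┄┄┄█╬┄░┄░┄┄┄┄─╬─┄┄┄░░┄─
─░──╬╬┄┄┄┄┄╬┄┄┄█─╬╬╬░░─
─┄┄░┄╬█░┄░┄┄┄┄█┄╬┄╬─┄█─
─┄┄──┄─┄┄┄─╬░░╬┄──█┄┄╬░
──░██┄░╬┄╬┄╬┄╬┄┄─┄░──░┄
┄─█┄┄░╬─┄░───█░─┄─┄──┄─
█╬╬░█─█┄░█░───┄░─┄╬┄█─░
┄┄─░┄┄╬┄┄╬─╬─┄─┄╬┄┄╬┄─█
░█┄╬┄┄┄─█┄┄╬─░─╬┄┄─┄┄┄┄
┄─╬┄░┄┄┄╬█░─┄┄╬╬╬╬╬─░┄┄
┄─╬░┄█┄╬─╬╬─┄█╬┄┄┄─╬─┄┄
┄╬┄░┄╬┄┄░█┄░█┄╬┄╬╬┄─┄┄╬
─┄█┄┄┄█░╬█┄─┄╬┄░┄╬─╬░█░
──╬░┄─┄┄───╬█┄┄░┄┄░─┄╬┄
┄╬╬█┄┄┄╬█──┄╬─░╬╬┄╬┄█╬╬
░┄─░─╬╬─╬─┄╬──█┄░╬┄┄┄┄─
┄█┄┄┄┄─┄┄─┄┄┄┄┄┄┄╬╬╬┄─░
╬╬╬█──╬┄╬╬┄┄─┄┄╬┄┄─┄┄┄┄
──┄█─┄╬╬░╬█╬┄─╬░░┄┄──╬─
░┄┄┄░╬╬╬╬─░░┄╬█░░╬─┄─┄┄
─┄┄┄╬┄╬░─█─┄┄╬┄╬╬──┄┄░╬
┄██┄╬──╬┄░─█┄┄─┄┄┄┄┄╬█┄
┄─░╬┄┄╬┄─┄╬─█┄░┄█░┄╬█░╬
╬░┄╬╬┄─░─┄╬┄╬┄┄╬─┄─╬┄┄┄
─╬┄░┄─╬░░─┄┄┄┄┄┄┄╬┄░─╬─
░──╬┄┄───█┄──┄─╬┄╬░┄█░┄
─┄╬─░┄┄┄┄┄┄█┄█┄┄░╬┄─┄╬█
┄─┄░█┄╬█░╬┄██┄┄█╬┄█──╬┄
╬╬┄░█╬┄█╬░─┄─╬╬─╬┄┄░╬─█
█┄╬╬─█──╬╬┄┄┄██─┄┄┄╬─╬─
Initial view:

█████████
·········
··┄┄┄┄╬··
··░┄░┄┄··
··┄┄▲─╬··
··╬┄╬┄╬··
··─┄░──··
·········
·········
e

█████████
·········
·┄┄┄┄╬┄··
·░┄░┄┄┄··
·┄┄┄▲╬░··
·╬┄╬┄╬┄··
·─┄░───··
·········
·········

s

·········
·┄┄┄┄╬┄··
·░┄░┄┄┄··
·┄┄┄─╬░··
·╬┄╬▲╬┄··
·─┄░───··
··░█░──··
·········
·········

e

·········
┄┄┄┄╬┄···
░┄░┄┄┄┄··
┄┄┄─╬░░··
╬┄╬┄▲┄╬··
─┄░───█··
·░█░───··
·········
·········

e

·········
┄┄┄╬┄····
┄░┄┄┄┄█··
┄┄─╬░░╬··
┄╬┄╬▲╬┄··
┄░───█░··
░█░───┄··
·········
·········

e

·········
┄┄╬┄·····
░┄┄┄┄█┄··
┄─╬░░╬┄··
╬┄╬┄▲┄┄··
░───█░─··
█░───┄░··
·········
·········

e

·········
┄╬┄······
┄┄┄┄█┄╬··
─╬░░╬┄─··
┄╬┄╬▲┄─··
───█░─┄··
░───┄░─··
·········
·········

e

·········
╬┄·······
┄┄┄█┄╬┄··
╬░░╬┄──··
╬┄╬┄▲─┄··
──█░─┄─··
───┄░─┄··
·········
·········

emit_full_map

┄┄┄┄╬┄·····
░┄░┄┄┄┄█┄╬┄
┄┄┄─╬░░╬┄──
╬┄╬┄╬┄╬┄▲─┄
─┄░───█░─┄─
·░█░───┄░─┄

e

·········
┄········
┄┄█┄╬┄╬··
░░╬┄──█··
┄╬┄┄▲┄░··
─█░─┄─┄··
──┄░─┄╬··
·········
·········

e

·········
·········
┄█┄╬┄╬─··
░╬┄──█┄··
╬┄┄─▲░─··
█░─┄─┄─··
─┄░─┄╬┄··
·········
·········

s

·········
┄█┄╬┄╬─··
░╬┄──█┄··
╬┄┄─┄░─··
█░─┄▲┄─··
─┄░─┄╬┄··
··┄╬┄┄╬··
·········
·········

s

┄█┄╬┄╬─··
░╬┄──█┄··
╬┄┄─┄░─··
█░─┄─┄─··
─┄░─▲╬┄··
··┄╬┄┄╬··
··╬┄┄─┄··
·········
·········

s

░╬┄──█┄··
╬┄┄─┄░─··
█░─┄─┄─··
─┄░─┄╬┄··
··┄╬▲┄╬··
··╬┄┄─┄··
··╬╬╬╬─··
·········
·········

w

░░╬┄──█┄·
┄╬┄┄─┄░─·
─█░─┄─┄─·
──┄░─┄╬┄·
··─┄▲┄┄╬·
··─╬┄┄─┄·
··╬╬╬╬╬─·
·········
·········

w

╬░░╬┄──█┄
╬┄╬┄┄─┄░─
──█░─┄─┄─
───┄░─┄╬┄
··┄─▲╬┄┄╬
··░─╬┄┄─┄
··┄╬╬╬╬╬─
·········
·········

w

─╬░░╬┄──█
┄╬┄╬┄┄─┄░
───█░─┄─┄
░───┄░─┄╬
··─┄▲┄╬┄┄
··─░─╬┄┄─
··┄┄╬╬╬╬╬
·········
·········

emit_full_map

┄┄┄┄╬┄·······
░┄░┄┄┄┄█┄╬┄╬─
┄┄┄─╬░░╬┄──█┄
╬┄╬┄╬┄╬┄┄─┄░─
─┄░───█░─┄─┄─
·░█░───┄░─┄╬┄
·····─┄▲┄╬┄┄╬
·····─░─╬┄┄─┄
·····┄┄╬╬╬╬╬─

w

┄─╬░░╬┄──
╬┄╬┄╬┄┄─┄
░───█░─┄─
█░───┄░─┄
··╬─▲─┄╬┄
··╬─░─╬┄┄
··─┄┄╬╬╬╬
·········
·········

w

┄┄─╬░░╬┄─
┄╬┄╬┄╬┄┄─
┄░───█░─┄
░█░───┄░─
··─╬▲┄─┄╬
··┄╬─░─╬┄
··░─┄┄╬╬╬
·········
·········

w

┄┄┄─╬░░╬┄
╬┄╬┄╬┄╬┄┄
─┄░───█░─
·░█░───┄░
··╬─▲─┄─┄
··┄┄╬─░─╬
··█░─┄┄╬╬
·········
·········

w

·┄┄┄─╬░░╬
·╬┄╬┄╬┄╬┄
·─┄░───█░
··░█░───┄
··┄╬▲╬─┄─
··█┄┄╬─░─
··╬█░─┄┄╬
·········
·········

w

··┄┄┄─╬░░
··╬┄╬┄╬┄╬
··─┄░───█
··┄░█░───
··┄┄▲─╬─┄
··─█┄┄╬─░
··┄╬█░─┄┄
·········
·········

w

···┄┄┄─╬░
···╬┄╬┄╬┄
··╬─┄░───
··█┄░█░──
··╬┄▲╬─╬─
··┄─█┄┄╬─
··┄┄╬█░─┄
·········
·········

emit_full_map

·┄┄┄┄╬┄·······
·░┄░┄┄┄┄█┄╬┄╬─
·┄┄┄─╬░░╬┄──█┄
·╬┄╬┄╬┄╬┄┄─┄░─
╬─┄░───█░─┄─┄─
█┄░█░───┄░─┄╬┄
╬┄▲╬─╬─┄─┄╬┄┄╬
┄─█┄┄╬─░─╬┄┄─┄
┄┄╬█░─┄┄╬╬╬╬╬─


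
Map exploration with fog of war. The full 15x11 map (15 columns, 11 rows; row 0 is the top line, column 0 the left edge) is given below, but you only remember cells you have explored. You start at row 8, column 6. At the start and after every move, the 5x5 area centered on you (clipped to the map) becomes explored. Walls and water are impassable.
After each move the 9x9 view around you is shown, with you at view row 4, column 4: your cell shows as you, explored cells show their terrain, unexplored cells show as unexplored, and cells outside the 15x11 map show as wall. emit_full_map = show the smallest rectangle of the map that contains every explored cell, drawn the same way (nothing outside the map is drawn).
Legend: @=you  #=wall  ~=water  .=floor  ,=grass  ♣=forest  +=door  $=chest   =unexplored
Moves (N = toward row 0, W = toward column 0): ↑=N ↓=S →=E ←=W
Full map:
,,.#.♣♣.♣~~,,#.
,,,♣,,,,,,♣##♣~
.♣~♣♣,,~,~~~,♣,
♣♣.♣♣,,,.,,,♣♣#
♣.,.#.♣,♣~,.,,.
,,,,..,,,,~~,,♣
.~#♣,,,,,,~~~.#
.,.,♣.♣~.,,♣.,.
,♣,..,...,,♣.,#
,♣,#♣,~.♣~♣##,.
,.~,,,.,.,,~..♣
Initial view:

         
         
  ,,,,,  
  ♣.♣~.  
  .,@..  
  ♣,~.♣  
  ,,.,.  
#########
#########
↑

         
         
  ..,,,  
  ,,,,,  
  ♣.@~.  
  .,...  
  ♣,~.♣  
  ,,.,.  
#########

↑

         
         
  #.♣,♣  
  ..,,,  
  ,,@,,  
  ♣.♣~.  
  .,...  
  ♣,~.♣  
  ,,.,.  

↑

         
         
  ♣,,,.  
  #.♣,♣  
  ..@,,  
  ,,,,,  
  ♣.♣~.  
  .,...  
  ♣,~.♣  

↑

         
         
  ♣,,~,  
  ♣,,,.  
  #.@,♣  
  ..,,,  
  ,,,,,  
  ♣.♣~.  
  .,...  

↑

#########
         
  ,,,,,  
  ♣,,~,  
  ♣,@,.  
  #.♣,♣  
  ..,,,  
  ,,,,,  
  ♣.♣~.  

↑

#########
#########
  .♣♣.♣  
  ,,,,,  
  ♣,@~,  
  ♣,,,.  
  #.♣,♣  
  ..,,,  
  ,,,,,  

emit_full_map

.♣♣.♣
,,,,,
♣,@~,
♣,,,.
#.♣,♣
..,,,
,,,,,
♣.♣~.
.,...
♣,~.♣
,,.,.

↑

#########
#########
#########
  .♣♣.♣  
  ,,@,,  
  ♣,,~,  
  ♣,,,.  
  #.♣,♣  
  ..,,,  

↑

#########
#########
#########
#########
  .♣@.♣  
  ,,,,,  
  ♣,,~,  
  ♣,,,.  
  #.♣,♣  

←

#########
#########
#########
#########
  #.@♣.♣ 
  ♣,,,,, 
  ♣♣,,~, 
   ♣,,,. 
   #.♣,♣ 

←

#########
#########
#########
#########
  .#@♣♣.♣
  ,♣,,,,,
  ~♣♣,,~,
    ♣,,,.
    #.♣,♣

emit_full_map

.#@♣♣.♣
,♣,,,,,
~♣♣,,~,
  ♣,,,.
  #.♣,♣
  ..,,,
  ,,,,,
  ♣.♣~.
  .,...
  ♣,~.♣
  ,,.,.

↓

#########
#########
#########
  .#.♣♣.♣
  ,♣@,,,,
  ~♣♣,,~,
  .♣♣,,,.
    #.♣,♣
    ..,,,

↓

#########
#########
  .#.♣♣.♣
  ,♣,,,,,
  ~♣@,,~,
  .♣♣,,,.
  ,.#.♣,♣
    ..,,,
    ,,,,,

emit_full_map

.#.♣♣.♣
,♣,,,,,
~♣@,,~,
.♣♣,,,.
,.#.♣,♣
  ..,,,
  ,,,,,
  ♣.♣~.
  .,...
  ♣,~.♣
  ,,.,.


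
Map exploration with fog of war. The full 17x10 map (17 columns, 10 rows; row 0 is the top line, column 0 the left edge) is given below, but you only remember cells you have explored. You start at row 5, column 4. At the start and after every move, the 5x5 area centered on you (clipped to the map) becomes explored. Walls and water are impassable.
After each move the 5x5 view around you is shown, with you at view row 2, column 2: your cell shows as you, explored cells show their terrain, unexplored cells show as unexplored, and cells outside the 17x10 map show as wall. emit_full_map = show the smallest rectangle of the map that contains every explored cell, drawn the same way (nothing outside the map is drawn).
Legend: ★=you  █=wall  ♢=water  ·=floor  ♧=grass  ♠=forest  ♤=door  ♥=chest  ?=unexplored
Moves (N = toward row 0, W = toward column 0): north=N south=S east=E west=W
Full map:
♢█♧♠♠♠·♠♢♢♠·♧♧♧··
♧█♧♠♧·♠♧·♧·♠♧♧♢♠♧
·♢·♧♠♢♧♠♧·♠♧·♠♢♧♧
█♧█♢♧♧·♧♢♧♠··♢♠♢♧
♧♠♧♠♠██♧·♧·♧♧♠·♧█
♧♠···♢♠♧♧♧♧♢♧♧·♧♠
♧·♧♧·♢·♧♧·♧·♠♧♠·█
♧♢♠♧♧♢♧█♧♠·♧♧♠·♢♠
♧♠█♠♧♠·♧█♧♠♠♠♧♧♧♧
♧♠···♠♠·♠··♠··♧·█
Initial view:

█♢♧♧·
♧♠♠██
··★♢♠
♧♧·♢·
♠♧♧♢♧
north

·♧♠♢♧
█♢♧♧·
♧♠★██
···♢♠
♧♧·♢·

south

█♢♧♧·
♧♠♠██
··★♢♠
♧♧·♢·
♠♧♧♢♧

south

♧♠♠██
···♢♠
♧♧★♢·
♠♧♧♢♧
█♠♧♠·

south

···♢♠
♧♧·♢·
♠♧★♢♧
█♠♧♠·
···♠♠

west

♠···♢
·♧♧·♢
♢♠★♧♢
♠█♠♧♠
♠···♠

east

···♢♠
♧♧·♢·
♠♧★♢♧
█♠♧♠·
···♠♠

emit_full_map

?·♧♠♢♧
?█♢♧♧·
?♧♠♠██
♠···♢♠
·♧♧·♢·
♢♠♧★♢♧
♠█♠♧♠·
♠···♠♠

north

♧♠♠██
···♢♠
♧♧★♢·
♠♧♧♢♧
█♠♧♠·

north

█♢♧♧·
♧♠♠██
··★♢♠
♧♧·♢·
♠♧♧♢♧

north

·♧♠♢♧
█♢♧♧·
♧♠★██
···♢♠
♧♧·♢·

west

♢·♧♠♢
♧█♢♧♧
♠♧★♠█
♠···♢
·♧♧·♢

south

♧█♢♧♧
♠♧♠♠█
♠·★·♢
·♧♧·♢
♢♠♧♧♢

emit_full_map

♢·♧♠♢♧
♧█♢♧♧·
♠♧♠♠██
♠·★·♢♠
·♧♧·♢·
♢♠♧♧♢♧
♠█♠♧♠·
♠···♠♠


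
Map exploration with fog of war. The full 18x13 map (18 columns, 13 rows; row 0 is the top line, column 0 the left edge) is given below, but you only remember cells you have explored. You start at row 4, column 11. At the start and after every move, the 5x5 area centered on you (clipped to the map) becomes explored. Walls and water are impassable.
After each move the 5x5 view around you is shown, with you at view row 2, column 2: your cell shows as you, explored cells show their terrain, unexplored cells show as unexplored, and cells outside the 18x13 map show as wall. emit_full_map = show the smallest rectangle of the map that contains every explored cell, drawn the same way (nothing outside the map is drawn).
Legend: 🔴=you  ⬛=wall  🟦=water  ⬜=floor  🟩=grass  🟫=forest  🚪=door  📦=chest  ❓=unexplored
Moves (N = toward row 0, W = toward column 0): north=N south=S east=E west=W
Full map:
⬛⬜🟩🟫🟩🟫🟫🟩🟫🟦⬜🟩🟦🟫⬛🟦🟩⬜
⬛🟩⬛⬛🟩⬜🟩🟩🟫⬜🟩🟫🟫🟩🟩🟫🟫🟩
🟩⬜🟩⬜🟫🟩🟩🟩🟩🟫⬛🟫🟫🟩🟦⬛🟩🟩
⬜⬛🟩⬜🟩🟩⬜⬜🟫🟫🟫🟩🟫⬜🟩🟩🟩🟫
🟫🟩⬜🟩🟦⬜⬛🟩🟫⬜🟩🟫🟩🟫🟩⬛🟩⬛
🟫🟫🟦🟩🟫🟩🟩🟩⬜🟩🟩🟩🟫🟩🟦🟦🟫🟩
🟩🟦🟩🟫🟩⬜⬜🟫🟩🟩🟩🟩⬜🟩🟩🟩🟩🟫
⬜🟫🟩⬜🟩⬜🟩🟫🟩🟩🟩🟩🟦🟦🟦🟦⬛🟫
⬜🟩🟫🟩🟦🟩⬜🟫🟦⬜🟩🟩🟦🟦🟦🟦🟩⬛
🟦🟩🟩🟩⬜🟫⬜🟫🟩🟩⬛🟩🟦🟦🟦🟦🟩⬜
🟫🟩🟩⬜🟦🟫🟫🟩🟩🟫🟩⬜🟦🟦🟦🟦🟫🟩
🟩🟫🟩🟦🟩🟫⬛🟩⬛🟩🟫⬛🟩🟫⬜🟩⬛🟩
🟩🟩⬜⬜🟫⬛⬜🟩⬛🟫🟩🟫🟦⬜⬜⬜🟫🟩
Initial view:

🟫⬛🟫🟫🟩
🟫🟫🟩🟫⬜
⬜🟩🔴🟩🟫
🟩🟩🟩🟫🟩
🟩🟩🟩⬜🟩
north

⬜🟩🟫🟫🟩
🟫⬛🟫🟫🟩
🟫🟫🔴🟫⬜
⬜🟩🟫🟩🟫
🟩🟩🟩🟫🟩

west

🟫⬜🟩🟫🟫
🟩🟫⬛🟫🟫
🟫🟫🔴🟩🟫
🟫⬜🟩🟫🟩
⬜🟩🟩🟩🟫

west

🟩🟫⬜🟩🟫
🟩🟩🟫⬛🟫
⬜🟫🔴🟫🟩
🟩🟫⬜🟩🟫
🟩⬜🟩🟩🟩

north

🟩🟫🟦⬜🟩
🟩🟫⬜🟩🟫
🟩🟩🔴⬛🟫
⬜🟫🟫🟫🟩
🟩🟫⬜🟩🟫

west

🟫🟩🟫🟦⬜
🟩🟩🟫⬜🟩
🟩🟩🔴🟫⬛
⬜⬜🟫🟫🟫
⬛🟩🟫⬜🟩

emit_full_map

🟫🟩🟫🟦⬜🟩❓❓
🟩🟩🟫⬜🟩🟫🟫🟩
🟩🟩🔴🟫⬛🟫🟫🟩
⬜⬜🟫🟫🟫🟩🟫⬜
⬛🟩🟫⬜🟩🟫🟩🟫
❓🟩⬜🟩🟩🟩🟫🟩
❓❓❓🟩🟩🟩⬜🟩

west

🟫🟫🟩🟫🟦
⬜🟩🟩🟫⬜
🟩🟩🔴🟩🟫
🟩⬜⬜🟫🟫
⬜⬛🟩🟫⬜

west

🟩🟫🟫🟩🟫
🟩⬜🟩🟩🟫
🟫🟩🔴🟩🟩
🟩🟩⬜⬜🟫
🟦⬜⬛🟩🟫

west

🟫🟩🟫🟫🟩
⬛🟩⬜🟩🟩
⬜🟫🔴🟩🟩
⬜🟩🟩⬜⬜
🟩🟦⬜⬛🟩

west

🟩🟫🟩🟫🟫
⬛⬛🟩⬜🟩
🟩⬜🔴🟩🟩
🟩⬜🟩🟩⬜
⬜🟩🟦⬜⬛

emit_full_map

🟩🟫🟩🟫🟫🟩🟫🟦⬜🟩❓❓
⬛⬛🟩⬜🟩🟩🟫⬜🟩🟫🟫🟩
🟩⬜🔴🟩🟩🟩🟩🟫⬛🟫🟫🟩
🟩⬜🟩🟩⬜⬜🟫🟫🟫🟩🟫⬜
⬜🟩🟦⬜⬛🟩🟫⬜🟩🟫🟩🟫
❓❓❓❓❓🟩⬜🟩🟩🟩🟫🟩
❓❓❓❓❓❓❓🟩🟩🟩⬜🟩

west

⬜🟩🟫🟩🟫
🟩⬛⬛🟩⬜
⬜🟩🔴🟫🟩
⬛🟩⬜🟩🟩
🟩⬜🟩🟦⬜

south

🟩⬛⬛🟩⬜
⬜🟩⬜🟫🟩
⬛🟩🔴🟩🟩
🟩⬜🟩🟦⬜
🟫🟦🟩🟫🟩

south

⬜🟩⬜🟫🟩
⬛🟩⬜🟩🟩
🟩⬜🔴🟦⬜
🟫🟦🟩🟫🟩
🟦🟩🟫🟩⬜

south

⬛🟩⬜🟩🟩
🟩⬜🟩🟦⬜
🟫🟦🔴🟫🟩
🟦🟩🟫🟩⬜
🟫🟩⬜🟩⬜

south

🟩⬜🟩🟦⬜
🟫🟦🟩🟫🟩
🟦🟩🔴🟩⬜
🟫🟩⬜🟩⬜
🟩🟫🟩🟦🟩

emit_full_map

⬜🟩🟫🟩🟫🟫🟩🟫🟦⬜🟩❓❓
🟩⬛⬛🟩⬜🟩🟩🟫⬜🟩🟫🟫🟩
⬜🟩⬜🟫🟩🟩🟩🟩🟫⬛🟫🟫🟩
⬛🟩⬜🟩🟩⬜⬜🟫🟫🟫🟩🟫⬜
🟩⬜🟩🟦⬜⬛🟩🟫⬜🟩🟫🟩🟫
🟫🟦🟩🟫🟩❓🟩⬜🟩🟩🟩🟫🟩
🟦🟩🔴🟩⬜❓❓❓🟩🟩🟩⬜🟩
🟫🟩⬜🟩⬜❓❓❓❓❓❓❓❓
🟩🟫🟩🟦🟩❓❓❓❓❓❓❓❓


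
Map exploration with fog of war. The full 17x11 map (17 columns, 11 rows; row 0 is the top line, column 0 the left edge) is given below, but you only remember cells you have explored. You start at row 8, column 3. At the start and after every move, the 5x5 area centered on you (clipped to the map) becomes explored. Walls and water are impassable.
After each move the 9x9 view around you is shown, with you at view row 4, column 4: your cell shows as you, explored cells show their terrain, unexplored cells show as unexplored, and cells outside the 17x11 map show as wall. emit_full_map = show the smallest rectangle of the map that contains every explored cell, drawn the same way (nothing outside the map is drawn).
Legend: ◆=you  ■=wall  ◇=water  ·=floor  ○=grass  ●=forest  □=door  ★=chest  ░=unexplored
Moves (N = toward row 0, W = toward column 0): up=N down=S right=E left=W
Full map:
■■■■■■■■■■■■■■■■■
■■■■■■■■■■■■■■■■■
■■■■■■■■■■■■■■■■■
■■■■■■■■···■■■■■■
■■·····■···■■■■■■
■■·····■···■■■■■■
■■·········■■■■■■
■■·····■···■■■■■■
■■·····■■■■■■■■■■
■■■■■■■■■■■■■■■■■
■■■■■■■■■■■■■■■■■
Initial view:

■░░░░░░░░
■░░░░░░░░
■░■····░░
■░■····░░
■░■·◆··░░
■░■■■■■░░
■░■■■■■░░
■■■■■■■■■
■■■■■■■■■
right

░░░░░░░░░
░░░░░░░░░
░■·····░░
░■·····░░
░■··◆··░░
░■■■■■■░░
░■■■■■■░░
■■■■■■■■■
■■■■■■■■■

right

░░░░░░░░░
░░░░░░░░░
■······░░
■·····■░░
■···◆·■░░
■■■■■■■░░
■■■■■■■░░
■■■■■■■■■
■■■■■■■■■

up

░░░░░░░░░
░░░░░░░░░
░░····■░░
■······░░
■···◆·■░░
■·····■░░
■■■■■■■░░
■■■■■■■░░
■■■■■■■■■

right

░░░░░░░░░
░░░░░░░░░
░····■·░░
·······░░
····◆■·░░
·····■■░░
■■■■■■■░░
■■■■■■░░░
■■■■■■■■■

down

░░░░░░░░░
░····■·░░
·······░░
·····■·░░
····◆■■░░
■■■■■■■░░
■■■■■■■░░
■■■■■■■■■
■■■■■■■■■

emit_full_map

░░····■·
■·······
■·····■·
■····◆■■
■■■■■■■■
■■■■■■■■

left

░░░░░░░░░
░░····■·░
■·······░
■·····■·░
■···◆·■■░
■■■■■■■■░
■■■■■■■■░
■■■■■■■■■
■■■■■■■■■

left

░░░░░░░░░
░░░····■·
░■·······
░■·····■·
░■··◆··■■
░■■■■■■■■
░■■■■■■■■
■■■■■■■■■
■■■■■■■■■

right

░░░░░░░░░
░░····■·░
■·······░
■·····■·░
■···◆·■■░
■■■■■■■■░
■■■■■■■■░
■■■■■■■■■
■■■■■■■■■

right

░░░░░░░░░
░····■·░░
·······░░
·····■·░░
····◆■■░░
■■■■■■■░░
■■■■■■■░░
■■■■■■■■■
■■■■■■■■■

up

░░░░░░░░░
░░░░░░░░░
░····■·░░
·······░░
····◆■·░░
·····■■░░
■■■■■■■░░
■■■■■■■░░
■■■■■■■■■

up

░░░░░░░░░
░░░░░░░░░
░░···■·░░
░····■·░░
····◆··░░
·····■·░░
·····■■░░
■■■■■■■░░
■■■■■■■░░

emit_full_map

░░░···■·
░░····■·
■····◆··
■·····■·
■·····■■
■■■■■■■■
■■■■■■■■


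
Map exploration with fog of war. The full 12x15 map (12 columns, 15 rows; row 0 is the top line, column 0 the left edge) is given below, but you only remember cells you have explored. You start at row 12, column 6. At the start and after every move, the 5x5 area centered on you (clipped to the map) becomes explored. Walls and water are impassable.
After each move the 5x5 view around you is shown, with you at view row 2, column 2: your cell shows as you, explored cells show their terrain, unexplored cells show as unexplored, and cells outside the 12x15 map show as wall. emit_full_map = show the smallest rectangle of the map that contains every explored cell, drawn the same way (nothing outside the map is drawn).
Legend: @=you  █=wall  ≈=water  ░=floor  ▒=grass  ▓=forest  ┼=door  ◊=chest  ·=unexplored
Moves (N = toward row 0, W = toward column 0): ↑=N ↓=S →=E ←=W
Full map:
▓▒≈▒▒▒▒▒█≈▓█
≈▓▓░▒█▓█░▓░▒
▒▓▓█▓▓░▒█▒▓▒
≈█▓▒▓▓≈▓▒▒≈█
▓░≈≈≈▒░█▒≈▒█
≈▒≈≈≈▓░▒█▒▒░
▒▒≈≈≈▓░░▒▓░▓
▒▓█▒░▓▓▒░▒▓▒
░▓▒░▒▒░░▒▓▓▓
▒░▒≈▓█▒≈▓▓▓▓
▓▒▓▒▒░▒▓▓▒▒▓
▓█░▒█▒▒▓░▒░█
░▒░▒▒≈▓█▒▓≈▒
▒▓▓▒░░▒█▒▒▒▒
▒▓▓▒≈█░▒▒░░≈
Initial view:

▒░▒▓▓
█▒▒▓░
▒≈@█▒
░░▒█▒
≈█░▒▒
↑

▓█▒≈▓
▒░▒▓▓
█▒@▓░
▒≈▓█▒
░░▒█▒

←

≈▓█▒≈
▒▒░▒▓
▒█@▒▓
▒▒≈▓█
▒░░▒█

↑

░▒▒░░
≈▓█▒≈
▒▒@▒▓
▒█▒▒▓
▒▒≈▓█

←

▒░▒▒░
▒≈▓█▒
▓▒@░▒
░▒█▒▒
░▒▒≈▓

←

▓▒░▒▒
░▒≈▓█
▒▓@▒░
█░▒█▒
▒░▒▒≈

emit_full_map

▓▒░▒▒░░·
░▒≈▓█▒≈▓
▒▓@▒░▒▓▓
█░▒█▒▒▓░
▒░▒▒≈▓█▒
··▒░░▒█▒
···≈█░▒▒

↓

░▒≈▓█
▒▓▒▒░
█░@█▒
▒░▒▒≈
▓▓▒░░

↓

▒▓▒▒░
█░▒█▒
▒░@▒≈
▓▓▒░░
▓▓▒≈█

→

▓▒▒░▒
░▒█▒▒
░▒@≈▓
▓▒░░▒
▓▒≈█░

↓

░▒█▒▒
░▒▒≈▓
▓▒@░▒
▓▒≈█░
█████

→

▒█▒▒▓
▒▒≈▓█
▒░@▒█
▒≈█░▒
█████

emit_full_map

▓▒░▒▒░░·
░▒≈▓█▒≈▓
▒▓▒▒░▒▓▓
█░▒█▒▒▓░
▒░▒▒≈▓█▒
▓▓▒░@▒█▒
▓▓▒≈█░▒▒

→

█▒▒▓░
▒≈▓█▒
░░@█▒
≈█░▒▒
█████

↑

▒░▒▓▓
█▒▒▓░
▒≈@█▒
░░▒█▒
≈█░▒▒

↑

▓█▒≈▓
▒░▒▓▓
█▒@▓░
▒≈▓█▒
░░▒█▒

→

█▒≈▓▓
░▒▓▓▒
▒▒@░▒
≈▓█▒▓
░▒█▒▒

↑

▒░░▒▓
█▒≈▓▓
░▒@▓▒
▒▒▓░▒
≈▓█▒▓

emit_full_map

▓▒░▒▒░░▒▓
░▒≈▓█▒≈▓▓
▒▓▒▒░▒@▓▒
█░▒█▒▒▓░▒
▒░▒▒≈▓█▒▓
▓▓▒░░▒█▒▒
▓▓▒≈█░▒▒·


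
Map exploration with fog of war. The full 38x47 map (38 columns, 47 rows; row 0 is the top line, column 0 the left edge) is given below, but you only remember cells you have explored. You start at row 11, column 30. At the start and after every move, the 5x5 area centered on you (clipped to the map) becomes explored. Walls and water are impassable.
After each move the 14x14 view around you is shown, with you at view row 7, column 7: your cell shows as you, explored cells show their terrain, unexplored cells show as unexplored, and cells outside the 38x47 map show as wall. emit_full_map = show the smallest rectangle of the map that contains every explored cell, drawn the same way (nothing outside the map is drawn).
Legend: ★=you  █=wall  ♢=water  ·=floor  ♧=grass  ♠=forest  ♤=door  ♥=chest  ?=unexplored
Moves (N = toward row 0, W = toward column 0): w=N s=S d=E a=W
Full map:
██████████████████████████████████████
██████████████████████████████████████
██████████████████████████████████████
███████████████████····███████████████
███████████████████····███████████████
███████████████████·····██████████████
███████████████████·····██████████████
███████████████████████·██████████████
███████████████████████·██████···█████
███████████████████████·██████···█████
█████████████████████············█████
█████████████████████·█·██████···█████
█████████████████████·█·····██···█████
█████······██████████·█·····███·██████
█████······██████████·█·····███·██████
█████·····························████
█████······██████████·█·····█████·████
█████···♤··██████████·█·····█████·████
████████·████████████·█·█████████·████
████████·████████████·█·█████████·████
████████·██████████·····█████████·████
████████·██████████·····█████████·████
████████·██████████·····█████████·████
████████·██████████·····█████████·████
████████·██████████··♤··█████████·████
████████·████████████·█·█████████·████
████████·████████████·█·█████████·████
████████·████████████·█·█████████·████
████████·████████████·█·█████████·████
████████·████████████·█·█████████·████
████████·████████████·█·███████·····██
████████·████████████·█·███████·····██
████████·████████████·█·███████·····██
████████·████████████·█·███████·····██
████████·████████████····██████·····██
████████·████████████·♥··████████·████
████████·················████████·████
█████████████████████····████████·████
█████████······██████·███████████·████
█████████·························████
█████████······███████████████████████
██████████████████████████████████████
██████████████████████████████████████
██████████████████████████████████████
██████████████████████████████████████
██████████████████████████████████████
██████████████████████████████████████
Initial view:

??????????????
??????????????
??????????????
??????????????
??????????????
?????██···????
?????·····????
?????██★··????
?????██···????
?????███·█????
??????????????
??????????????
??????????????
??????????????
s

??????????????
??????????????
??????????????
??????????????
?????██···????
?????·····????
?????██···????
?????██★··????
?????███·█????
?????███·█????
??????????????
??????????????
??????????????
??????????????

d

??????????????
??????????????
??????????????
??????????????
????██···?????
????·····█????
????██···█????
????██·★·█????
????███·██????
????███·██????
??????????????
??????????????
??????????????
??????????????

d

?????????????█
?????????????█
?????????????█
?????????????█
???██···?????█
???·····██???█
???██···██???█
???██··★██???█
???███·███???█
???███·███???█
?????????????█
?????????????█
?????????????█
?????????????█

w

?????????????█
?????????????█
?????????????█
?????????????█
?????????????█
???██···██???█
???·····██???█
???██··★██???█
???██···██???█
???███·███???█
???███·███???█
?????????????█
?????????????█
?????????????█

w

?????????????█
?????????????█
?????????????█
?????????????█
?????????????█
?????···██???█
???██···██???█
???····★██???█
???██···██???█
???██···██???█
???███·███???█
???███·███???█
?????????????█
?????????????█

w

?????????????█
?????????????█
?????????????█
?????????????█
?????????????█
?????█████???█
?????···██???█
???██··★██???█
???·····██???█
???██···██???█
???██···██???█
???███·███???█
???███·███???█
?????????????█

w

?????????????█
?????????????█
?????????????█
?????????????█
?????????????█
?????█████???█
?????█████???█
?????··★██???█
???██···██???█
???·····██???█
???██···██???█
???██···██???█
???███·███???█
???███·███???█

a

??????????????
??????????????
??????????????
??????????????
??????????????
?????██████???
?????██████???
?????█·★·██???
????██···██???
????·····██???
????██···██???
????██···██???
????███·███???
????███·███???

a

??????????????
??????????????
??????????????
??????????????
??????????????
?????███████??
?????███████??
?????██★··██??
?????██···██??
?????·····██??
?????██···██??
?????██···██??
?????███·███??
?????███·███??

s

??????????????
??????????????
??????????????
??????????????
?????███████??
?????███████??
?????██···██??
?????██★··██??
?????·····██??
?????██···██??
?????██···██??
?????███·███??
?????███·███??
??????????????

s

??????????????
??????????????
??????????????
?????███████??
?????███████??
?????██···██??
?????██···██??
?????··★··██??
?????██···██??
?????██···██??
?????███·███??
?????███·███??
??????????????
??????????????

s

??????????????
??????????????
?????███████??
?????███████??
?????██···██??
?????██···██??
?????·····██??
?????██★··██??
?????██···██??
?????███·███??
?????███·███??
??????????????
??????????????
??????????????

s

??????????????
?????███████??
?????███████??
?????██···██??
?????██···██??
?????·····██??
?????██···██??
?????██★··██??
?????███·███??
?????███·███??
??????????????
??????????????
??????????????
??????????????

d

??????????????
????███████???
????███████???
????██···██???
????██···██???
????·····██???
????██···██???
????██·★·██???
????███·███???
????███·███???
??????????????
??????????????
??????????????
??????????????

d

?????????????█
???███████???█
???███████???█
???██···██???█
???██···██???█
???·····██???█
???██···██???█
???██··★██???█
???███·███???█
???███·███???█
?????????????█
?????????????█
?????????????█
?????????????█

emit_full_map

███████
███████
██···██
██···██
·····██
██···██
██··★██
███·███
███·███

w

?????????????█
?????????????█
???███████???█
???███████???█
???██···██???█
???██···██???█
???·····██???█
???██··★██???█
???██···██???█
???███·███???█
???███·███???█
?????????????█
?????????????█
?????????????█

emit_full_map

███████
███████
██···██
██···██
·····██
██··★██
██···██
███·███
███·███
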